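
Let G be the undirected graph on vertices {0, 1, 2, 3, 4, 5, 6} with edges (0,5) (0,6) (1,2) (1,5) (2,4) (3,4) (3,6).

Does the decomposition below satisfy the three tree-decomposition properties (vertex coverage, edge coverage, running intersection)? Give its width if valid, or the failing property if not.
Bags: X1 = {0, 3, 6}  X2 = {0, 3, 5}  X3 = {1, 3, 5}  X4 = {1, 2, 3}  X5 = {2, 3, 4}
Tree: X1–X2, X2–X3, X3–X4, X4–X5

Every vertex of G appears in some bag (union = {0, 1, 2, 3, 4, 5, 6}); every edge is covered by a bag; and for each vertex v the set of bags containing v is connected in the bag tree. The decomposition is therefore valid. The largest bag has 3 vertices, so the width is 2.

Yes; width 2.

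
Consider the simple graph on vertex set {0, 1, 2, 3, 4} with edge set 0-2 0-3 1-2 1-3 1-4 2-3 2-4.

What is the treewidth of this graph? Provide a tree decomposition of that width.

Treewidth 2.
Bags: B1 = {1, 2, 4}  B2 = {1, 2, 3}  B3 = {0, 2, 3}
Tree: B1–B2, B2–B3

The largest bag has 3 vertices, giving width 2; this decomposition certifies tw(G) ≤ 2. On the other hand G contains the 3-clique {0, 2, 3}. A clique must lie in a single bag of any decomposition, so no decomposition can have width below 2. Therefore the treewidth is 2.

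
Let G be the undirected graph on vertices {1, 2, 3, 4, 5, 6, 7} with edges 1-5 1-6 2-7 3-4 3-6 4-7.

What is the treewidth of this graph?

1

A width-1 tree decomposition is:
Bags: B1 = {2, 7}  B2 = {4, 7}  B3 = {3, 4}  B4 = {3, 6}  B5 = {1, 6}  B6 = {1, 5}
Tree: B1–B2, B2–B3, B3–B4, B4–B5, B5–B6
Each bag holds 2 vertices, so the decomposition has width 1, which upper-bounds the treewidth. Since G has at least one edge (e.g. 2–7), it is not an edgeless graph, so tw(G) ≥ 1. The upper and lower bounds meet at 1, so that is the treewidth.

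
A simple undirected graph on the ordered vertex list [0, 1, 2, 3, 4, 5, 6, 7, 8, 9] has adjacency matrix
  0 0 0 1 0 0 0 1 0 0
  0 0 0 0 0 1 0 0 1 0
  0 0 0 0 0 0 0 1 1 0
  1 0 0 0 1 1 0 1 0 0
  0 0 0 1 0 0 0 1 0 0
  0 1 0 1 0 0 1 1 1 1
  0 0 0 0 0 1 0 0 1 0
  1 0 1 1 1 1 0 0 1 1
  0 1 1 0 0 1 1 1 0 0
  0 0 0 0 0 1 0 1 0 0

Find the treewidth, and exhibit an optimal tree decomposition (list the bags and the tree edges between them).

Treewidth 2.
One such decomposition:
Bags: B1 = {5, 7, 8}  B2 = {1, 5, 8}  B3 = {3, 5, 7}  B4 = {5, 7, 9}  B5 = {2, 7, 8}  B6 = {3, 4, 7}  B7 = {5, 6, 8}  B8 = {0, 3, 7}
Tree: B1–B2, B1–B3, B1–B4, B1–B5, B3–B6, B1–B7, B3–B8

Each bag holds 3 vertices, so the decomposition has width 2, which upper-bounds the treewidth. For the lower bound, the 3 vertices {1, 5, 8} are pairwise adjacent, and any tree decomposition puts a clique entirely inside one bag — forcing width ≥ 2. The upper and lower bounds meet at 2, so that is the treewidth.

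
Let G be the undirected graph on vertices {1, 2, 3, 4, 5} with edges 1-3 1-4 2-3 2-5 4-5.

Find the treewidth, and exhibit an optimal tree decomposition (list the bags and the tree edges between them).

Treewidth 2.
One optimal decomposition is:
Bags: B1 = {1, 3, 4}  B2 = {2, 3, 4}  B3 = {2, 4, 5}
Tree: B1–B2, B2–B3

The largest bag has 3 vertices, giving width 2; this decomposition certifies tw(G) ≤ 2. Since 4–1–3–2–5–4 is a cycle in G, G is not acyclic. Forests are exactly the graphs of treewidth ≤ 1, so tw(G) ≥ 2. The upper and lower bounds meet at 2, so that is the treewidth.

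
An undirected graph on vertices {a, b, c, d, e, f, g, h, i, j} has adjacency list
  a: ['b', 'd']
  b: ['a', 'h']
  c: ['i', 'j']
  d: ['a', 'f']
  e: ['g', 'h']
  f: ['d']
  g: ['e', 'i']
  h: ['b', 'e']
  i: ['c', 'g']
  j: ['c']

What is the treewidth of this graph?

1

A width-1 tree decomposition is:
Bags: B1 = {c, j}  B2 = {c, i}  B3 = {g, i}  B4 = {e, g}  B5 = {e, h}  B6 = {b, h}  B7 = {a, b}  B8 = {a, d}  B9 = {d, f}
Tree: B1–B2, B2–B3, B3–B4, B4–B5, B5–B6, B6–B7, B7–B8, B8–B9
Every bag has size at most 2, so the width is 2 − 1 = 1 and tw(G) ≤ 1. G has an edge, so its treewidth is at least 1. Therefore the treewidth is 1.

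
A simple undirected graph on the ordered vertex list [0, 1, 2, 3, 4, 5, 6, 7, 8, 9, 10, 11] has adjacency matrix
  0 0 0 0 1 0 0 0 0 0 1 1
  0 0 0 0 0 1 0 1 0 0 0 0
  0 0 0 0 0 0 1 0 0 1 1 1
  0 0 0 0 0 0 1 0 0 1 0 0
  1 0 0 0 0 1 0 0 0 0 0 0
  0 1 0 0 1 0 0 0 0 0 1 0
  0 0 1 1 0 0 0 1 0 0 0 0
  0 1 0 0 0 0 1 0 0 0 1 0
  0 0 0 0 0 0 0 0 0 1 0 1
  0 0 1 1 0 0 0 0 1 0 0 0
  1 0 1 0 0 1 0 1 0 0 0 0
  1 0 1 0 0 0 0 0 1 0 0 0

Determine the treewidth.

3

A width-3 tree decomposition is:
Bags: B1 = {1, 4, 5, 7}  B2 = {4, 5, 7, 10}  B3 = {0, 4, 7, 10}  B4 = {0, 6, 7, 10}  B5 = {0, 2, 6, 10}  B6 = {0, 2, 6, 11}  B7 = {2, 3, 6, 11}  B8 = {2, 3, 9, 11}  B9 = {3, 8, 9, 11}
Tree: B1–B2, B2–B3, B3–B4, B4–B5, B5–B6, B6–B7, B7–B8, B8–B9
Every bag has size at most 4, so the width is 4 − 1 = 3 and tw(G) ≤ 3. For the lower bound: the 4 vertex sets {1,4,5}, {7}, {10}, {0,2,6,11} are disjoint, each induces a connected subgraph, and every pair is joined by at least one edge of G. Contracting each set to a single vertex therefore yields K_{4} as a minor, and since treewidth is minor-monotone, tw(G) ≥ tw(K_{4}) = 3. The upper and lower bounds meet at 3, so that is the treewidth.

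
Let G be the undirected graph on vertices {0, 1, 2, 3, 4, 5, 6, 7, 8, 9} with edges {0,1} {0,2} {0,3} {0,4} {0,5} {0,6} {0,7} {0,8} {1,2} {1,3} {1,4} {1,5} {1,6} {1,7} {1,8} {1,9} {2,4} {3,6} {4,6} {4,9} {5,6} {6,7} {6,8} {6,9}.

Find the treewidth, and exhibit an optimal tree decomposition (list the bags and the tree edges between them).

Each bag holds 4 vertices, so the decomposition has width 3, which upper-bounds the treewidth. For the lower bound, the 4 vertices {0, 1, 2, 4} are pairwise adjacent, and any tree decomposition puts a clique entirely inside one bag — forcing width ≥ 3. Therefore the treewidth is 3.

Treewidth 3.
One such decomposition:
Bags: B1 = {0, 1, 6, 7}  B2 = {0, 1, 6, 8}  B3 = {0, 1, 4, 6}  B4 = {0, 1, 2, 4}  B5 = {1, 4, 6, 9}  B6 = {0, 1, 5, 6}  B7 = {0, 1, 3, 6}
Tree: B1–B2, B2–B3, B3–B4, B3–B5, B1–B6, B3–B7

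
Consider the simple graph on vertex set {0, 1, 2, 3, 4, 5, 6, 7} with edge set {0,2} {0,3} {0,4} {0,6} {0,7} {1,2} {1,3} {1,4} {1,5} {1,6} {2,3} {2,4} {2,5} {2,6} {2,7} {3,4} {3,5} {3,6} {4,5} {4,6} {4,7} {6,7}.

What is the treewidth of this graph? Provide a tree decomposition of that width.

Treewidth 4.
Bags: B1 = {1, 2, 3, 4, 6}  B2 = {0, 2, 3, 4, 6}  B3 = {1, 2, 3, 4, 5}  B4 = {0, 2, 4, 6, 7}
Tree: B1–B2, B1–B3, B2–B4

Each bag holds 5 vertices, so the decomposition has width 4, which upper-bounds the treewidth. For the lower bound, the 5 vertices {0, 2, 3, 4, 6} are pairwise adjacent, and any tree decomposition puts a clique entirely inside one bag — forcing width ≥ 4. The upper and lower bounds meet at 4, so that is the treewidth.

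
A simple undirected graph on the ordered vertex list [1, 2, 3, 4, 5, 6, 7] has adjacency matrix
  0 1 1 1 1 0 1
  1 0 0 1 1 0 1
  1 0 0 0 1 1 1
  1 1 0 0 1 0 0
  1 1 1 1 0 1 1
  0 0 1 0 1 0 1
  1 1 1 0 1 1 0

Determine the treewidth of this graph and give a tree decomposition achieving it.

Treewidth 3.
One optimal decomposition is:
Bags: B1 = {1, 3, 5, 7}  B2 = {3, 5, 6, 7}  B3 = {1, 2, 5, 7}  B4 = {1, 2, 4, 5}
Tree: B1–B2, B1–B3, B3–B4

The largest bag has 4 vertices, giving width 3; this decomposition certifies tw(G) ≤ 3. On the other hand G contains the 4-clique {1, 2, 4, 5}. A clique must lie in a single bag of any decomposition, so no decomposition can have width below 3. Combining the bounds, tw(G) = 3.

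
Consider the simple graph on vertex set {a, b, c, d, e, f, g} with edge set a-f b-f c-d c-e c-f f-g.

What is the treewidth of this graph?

A width-1 tree decomposition is:
Bags: B1 = {c, f}  B2 = {c, e}  B3 = {b, f}  B4 = {f, g}  B5 = {c, d}  B6 = {a, f}
Tree: B1–B2, B1–B3, B1–B4, B1–B5, B3–B6
Every bag has size at most 2, so the width is 2 − 1 = 1 and tw(G) ≤ 1. G has an edge, so its treewidth is at least 1. The upper and lower bounds meet at 1, so that is the treewidth.

1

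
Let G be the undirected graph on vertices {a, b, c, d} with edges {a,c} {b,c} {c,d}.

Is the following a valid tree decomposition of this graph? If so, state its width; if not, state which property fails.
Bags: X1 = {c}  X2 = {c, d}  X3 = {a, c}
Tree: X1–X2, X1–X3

A tree decomposition must satisfy three properties: every vertex lies in some bag; for every edge, both endpoints lie together in some bag; and for every vertex, the bags containing it form a connected subtree. Here vertex b appears in no bag, so the decomposition is invalid.

No — vertex b appears in no bag.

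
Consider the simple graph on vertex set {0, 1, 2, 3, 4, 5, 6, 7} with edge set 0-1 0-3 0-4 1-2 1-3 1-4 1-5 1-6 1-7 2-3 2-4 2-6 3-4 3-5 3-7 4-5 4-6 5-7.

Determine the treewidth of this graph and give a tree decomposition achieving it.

Every bag has size at most 4, so the width is 4 − 1 = 3 and tw(G) ≤ 3. For the lower bound, the 4 vertices {0, 1, 3, 4} are pairwise adjacent, and any tree decomposition puts a clique entirely inside one bag — forcing width ≥ 3. Hence tw(G) = 3 exactly.

Treewidth 3.
Bags: B1 = {1, 2, 3, 4}  B2 = {1, 2, 4, 6}  B3 = {0, 1, 3, 4}  B4 = {1, 3, 4, 5}  B5 = {1, 3, 5, 7}
Tree: B1–B2, B1–B3, B3–B4, B4–B5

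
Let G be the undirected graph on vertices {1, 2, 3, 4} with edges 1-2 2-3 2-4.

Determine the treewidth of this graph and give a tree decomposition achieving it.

Each bag holds 2 vertices, so the decomposition has width 1, which upper-bounds the treewidth. Since G has at least one edge (e.g. 2–3), it is not an edgeless graph, so tw(G) ≥ 1. Therefore the treewidth is 1.

Treewidth 1.
One optimal decomposition is:
Bags: B1 = {2, 3}  B2 = {2, 4}  B3 = {1, 2}
Tree: B1–B2, B2–B3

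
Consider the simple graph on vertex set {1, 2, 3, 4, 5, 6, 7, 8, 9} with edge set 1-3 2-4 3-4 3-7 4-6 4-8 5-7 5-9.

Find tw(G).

1

A width-1 tree decomposition is:
Bags: B1 = {3, 7}  B2 = {3, 4}  B3 = {5, 7}  B4 = {5, 9}  B5 = {4, 8}  B6 = {1, 3}  B7 = {4, 6}  B8 = {2, 4}
Tree: B1–B2, B1–B3, B3–B4, B2–B5, B1–B6, B5–B7, B7–B8
Each bag holds 2 vertices, so the decomposition has width 1, which upper-bounds the treewidth. Since G has at least one edge (e.g. 3–7), it is not an edgeless graph, so tw(G) ≥ 1. The upper and lower bounds meet at 1, so that is the treewidth.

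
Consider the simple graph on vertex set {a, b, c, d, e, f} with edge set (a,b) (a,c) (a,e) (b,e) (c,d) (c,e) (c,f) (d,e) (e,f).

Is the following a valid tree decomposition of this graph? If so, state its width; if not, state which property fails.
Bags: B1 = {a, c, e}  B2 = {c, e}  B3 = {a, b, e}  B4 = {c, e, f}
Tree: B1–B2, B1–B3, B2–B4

No — vertex d appears in no bag.

A tree decomposition must satisfy three properties: every vertex lies in some bag; for every edge, both endpoints lie together in some bag; and for every vertex, the bags containing it form a connected subtree. Here vertex d appears in no bag, so the decomposition is invalid.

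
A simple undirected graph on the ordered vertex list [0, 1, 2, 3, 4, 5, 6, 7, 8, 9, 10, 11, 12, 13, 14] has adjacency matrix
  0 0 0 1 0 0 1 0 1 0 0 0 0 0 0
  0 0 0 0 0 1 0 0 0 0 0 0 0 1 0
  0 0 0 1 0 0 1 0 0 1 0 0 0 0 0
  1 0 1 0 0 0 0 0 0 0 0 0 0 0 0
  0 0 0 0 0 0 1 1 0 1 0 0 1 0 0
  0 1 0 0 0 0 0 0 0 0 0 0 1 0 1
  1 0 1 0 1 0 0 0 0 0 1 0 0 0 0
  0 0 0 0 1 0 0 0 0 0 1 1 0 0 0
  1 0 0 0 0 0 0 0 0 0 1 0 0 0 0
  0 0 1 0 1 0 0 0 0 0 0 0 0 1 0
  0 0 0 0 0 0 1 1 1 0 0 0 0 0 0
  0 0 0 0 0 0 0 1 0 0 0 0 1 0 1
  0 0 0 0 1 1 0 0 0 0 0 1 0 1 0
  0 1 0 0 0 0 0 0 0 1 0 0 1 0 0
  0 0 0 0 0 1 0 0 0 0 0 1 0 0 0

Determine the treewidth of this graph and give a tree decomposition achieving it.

Treewidth 3.
One optimal decomposition is:
Bags: B1 = {1, 5, 11, 14}  B2 = {1, 5, 11, 12}  B3 = {1, 11, 12, 13}  B4 = {7, 11, 12, 13}  B5 = {4, 7, 12, 13}  B6 = {4, 7, 9, 13}  B7 = {4, 7, 9, 10}  B8 = {4, 6, 9, 10}  B9 = {2, 6, 9, 10}  B10 = {2, 6, 8, 10}  B11 = {0, 2, 6, 8}  B12 = {0, 2, 3, 8}
Tree: B1–B2, B2–B3, B3–B4, B4–B5, B5–B6, B6–B7, B7–B8, B8–B9, B9–B10, B10–B11, B11–B12

Each bag holds 4 vertices, so the decomposition has width 3, which upper-bounds the treewidth. For the lower bound: the 4 vertex sets {1,5,14}, {11}, {12}, {4,7,9,13} are disjoint, each induces a connected subgraph, and every pair is joined by at least one edge of G. Contracting each set to a single vertex therefore yields K_{4} as a minor, and since treewidth is minor-monotone, tw(G) ≥ tw(K_{4}) = 3. The upper and lower bounds meet at 3, so that is the treewidth.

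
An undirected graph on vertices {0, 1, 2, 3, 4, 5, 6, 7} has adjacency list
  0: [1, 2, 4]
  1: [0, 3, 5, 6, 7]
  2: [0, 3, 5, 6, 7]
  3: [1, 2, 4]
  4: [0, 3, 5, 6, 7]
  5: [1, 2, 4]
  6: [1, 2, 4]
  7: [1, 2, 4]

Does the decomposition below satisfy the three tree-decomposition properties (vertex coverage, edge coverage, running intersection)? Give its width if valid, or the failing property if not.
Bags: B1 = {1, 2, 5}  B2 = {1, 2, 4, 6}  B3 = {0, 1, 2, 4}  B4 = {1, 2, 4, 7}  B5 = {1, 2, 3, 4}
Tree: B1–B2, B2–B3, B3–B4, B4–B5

A tree decomposition must satisfy three properties: every vertex lies in some bag; for every edge, both endpoints lie together in some bag; and for every vertex, the bags containing it form a connected subtree. Here edge (4,5) lies in no bag, so the decomposition is invalid.

No — edge (4,5) lies in no bag.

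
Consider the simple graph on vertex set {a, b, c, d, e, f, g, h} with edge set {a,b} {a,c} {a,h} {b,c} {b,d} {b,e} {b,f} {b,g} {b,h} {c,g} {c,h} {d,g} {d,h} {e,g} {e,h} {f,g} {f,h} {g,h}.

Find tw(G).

3

A width-3 tree decomposition is:
Bags: B1 = {a, b, c, h}  B2 = {b, c, g, h}  B3 = {b, e, g, h}  B4 = {b, d, g, h}  B5 = {b, f, g, h}
Tree: B1–B2, B2–B3, B2–B4, B4–B5
Each bag holds 4 vertices, so the decomposition has width 3, which upper-bounds the treewidth. On the other hand G contains the 4-clique {b, d, g, h}. A clique must lie in a single bag of any decomposition, so no decomposition can have width below 3. Combining the bounds, tw(G) = 3.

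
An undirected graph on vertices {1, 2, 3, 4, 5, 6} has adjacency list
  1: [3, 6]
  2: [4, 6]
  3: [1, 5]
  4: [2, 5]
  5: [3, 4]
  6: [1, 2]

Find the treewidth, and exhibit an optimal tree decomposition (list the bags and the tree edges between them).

The largest bag has 3 vertices, giving width 2; this decomposition certifies tw(G) ≤ 2. For the lower bound, G contains the cycle 5–3–1–6–2–4–5, so G is not a forest; only forests have treewidth ≤ 1, hence tw(G) ≥ 2. Therefore the treewidth is 2.

Treewidth 2.
One optimal decomposition is:
Bags: B1 = {1, 3, 5}  B2 = {1, 5, 6}  B3 = {2, 5, 6}  B4 = {2, 4, 5}
Tree: B1–B2, B2–B3, B3–B4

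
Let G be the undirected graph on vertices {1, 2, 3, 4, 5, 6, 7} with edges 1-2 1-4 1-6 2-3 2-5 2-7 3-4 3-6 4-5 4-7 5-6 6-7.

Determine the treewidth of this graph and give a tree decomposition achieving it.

The largest bag has 4 vertices, giving width 3; this decomposition certifies tw(G) ≤ 3. For the lower bound: the 4 vertex sets {1,2}, {4,5}, {6}, {7} are disjoint, each induces a connected subgraph, and every pair is joined by at least one edge of G. Contracting each set to a single vertex therefore yields K_{4} as a minor, and since treewidth is minor-monotone, tw(G) ≥ tw(K_{4}) = 3. The upper and lower bounds meet at 3, so that is the treewidth.

Treewidth 3.
Bags: B1 = {1, 2, 4, 6}  B2 = {2, 4, 5, 6}  B3 = {2, 4, 6, 7}  B4 = {2, 3, 4, 6}
Tree: B1–B2, B2–B3, B3–B4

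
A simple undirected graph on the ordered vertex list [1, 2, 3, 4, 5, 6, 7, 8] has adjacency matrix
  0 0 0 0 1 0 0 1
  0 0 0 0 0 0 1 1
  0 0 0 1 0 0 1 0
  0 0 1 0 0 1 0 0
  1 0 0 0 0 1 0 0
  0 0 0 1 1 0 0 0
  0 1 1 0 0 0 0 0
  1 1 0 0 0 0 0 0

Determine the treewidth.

2

A width-2 tree decomposition is:
Bags: B1 = {1, 5, 8}  B2 = {5, 6, 8}  B3 = {4, 6, 8}  B4 = {3, 4, 8}  B5 = {3, 7, 8}  B6 = {2, 7, 8}
Tree: B1–B2, B2–B3, B3–B4, B4–B5, B5–B6
The largest bag has 3 vertices, giving width 2; this decomposition certifies tw(G) ≤ 2. For the lower bound, G contains the cycle 8–1–5–6–4–3–7–2–8, so G is not a forest; only forests have treewidth ≤ 1, hence tw(G) ≥ 2. Therefore the treewidth is 2.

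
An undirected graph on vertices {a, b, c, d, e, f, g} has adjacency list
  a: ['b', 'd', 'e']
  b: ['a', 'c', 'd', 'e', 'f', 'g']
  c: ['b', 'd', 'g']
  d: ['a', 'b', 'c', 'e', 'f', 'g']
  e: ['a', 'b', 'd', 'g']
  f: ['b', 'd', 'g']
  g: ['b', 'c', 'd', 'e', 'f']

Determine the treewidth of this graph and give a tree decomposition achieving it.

Treewidth 3.
One optimal decomposition is:
Bags: B1 = {b, c, d, g}  B2 = {b, d, e, g}  B3 = {a, b, d, e}  B4 = {b, d, f, g}
Tree: B1–B2, B2–B3, B1–B4

Every bag has size at most 4, so the width is 4 − 1 = 3 and tw(G) ≤ 3. For the lower bound, the 4 vertices {b, d, e, g} are pairwise adjacent, and any tree decomposition puts a clique entirely inside one bag — forcing width ≥ 3. Therefore the treewidth is 3.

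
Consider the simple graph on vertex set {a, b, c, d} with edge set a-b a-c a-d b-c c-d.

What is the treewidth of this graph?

A width-2 tree decomposition is:
Bags: B1 = {a, b, c}  B2 = {a, c, d}
Tree: B1–B2
Every bag has size at most 3, so the width is 3 − 1 = 2 and tw(G) ≤ 2. Conversely, {a, c, d} is a clique of size 3, and the vertices of any clique must share a bag in every tree decomposition; so some bag has ≥ 3 vertices and tw(G) ≥ 2. The upper and lower bounds meet at 2, so that is the treewidth.

2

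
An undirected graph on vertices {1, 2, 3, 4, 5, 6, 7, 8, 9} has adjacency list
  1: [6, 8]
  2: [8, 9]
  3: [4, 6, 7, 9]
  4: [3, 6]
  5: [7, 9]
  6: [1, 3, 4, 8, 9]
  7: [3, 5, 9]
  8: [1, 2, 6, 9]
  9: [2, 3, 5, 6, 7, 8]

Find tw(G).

A width-2 tree decomposition is:
Bags: B1 = {6, 8, 9}  B2 = {3, 6, 9}  B3 = {1, 6, 8}  B4 = {2, 8, 9}  B5 = {3, 4, 6}  B6 = {3, 7, 9}  B7 = {5, 7, 9}
Tree: B1–B2, B1–B3, B1–B4, B2–B5, B2–B6, B6–B7
Each bag holds 3 vertices, so the decomposition has width 2, which upper-bounds the treewidth. Conversely, {1, 6, 8} is a clique of size 3, and the vertices of any clique must share a bag in every tree decomposition; so some bag has ≥ 3 vertices and tw(G) ≥ 2. Combining the bounds, tw(G) = 2.

2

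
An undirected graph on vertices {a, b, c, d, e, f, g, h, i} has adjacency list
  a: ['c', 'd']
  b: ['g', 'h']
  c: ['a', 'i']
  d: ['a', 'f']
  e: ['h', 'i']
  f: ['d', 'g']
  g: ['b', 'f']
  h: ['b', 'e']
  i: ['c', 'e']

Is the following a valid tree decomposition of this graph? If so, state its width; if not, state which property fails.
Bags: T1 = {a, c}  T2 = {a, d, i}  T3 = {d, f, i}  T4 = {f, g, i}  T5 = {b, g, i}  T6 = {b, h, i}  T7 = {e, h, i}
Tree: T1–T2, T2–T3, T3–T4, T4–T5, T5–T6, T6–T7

A tree decomposition must satisfy three properties: every vertex lies in some bag; for every edge, both endpoints lie together in some bag; and for every vertex, the bags containing it form a connected subtree. Here edge (i,c) lies in no bag, so the decomposition is invalid.

No — edge (i,c) lies in no bag.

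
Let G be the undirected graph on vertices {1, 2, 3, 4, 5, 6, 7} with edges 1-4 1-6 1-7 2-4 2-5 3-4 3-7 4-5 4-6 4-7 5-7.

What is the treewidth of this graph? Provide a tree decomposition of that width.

Treewidth 2.
One optimal decomposition is:
Bags: B1 = {4, 5, 7}  B2 = {3, 4, 7}  B3 = {1, 4, 7}  B4 = {1, 4, 6}  B5 = {2, 4, 5}
Tree: B1–B2, B1–B3, B3–B4, B1–B5

Each bag holds 3 vertices, so the decomposition has width 2, which upper-bounds the treewidth. Conversely, {2, 4, 5} is a clique of size 3, and the vertices of any clique must share a bag in every tree decomposition; so some bag has ≥ 3 vertices and tw(G) ≥ 2. Combining the bounds, tw(G) = 2.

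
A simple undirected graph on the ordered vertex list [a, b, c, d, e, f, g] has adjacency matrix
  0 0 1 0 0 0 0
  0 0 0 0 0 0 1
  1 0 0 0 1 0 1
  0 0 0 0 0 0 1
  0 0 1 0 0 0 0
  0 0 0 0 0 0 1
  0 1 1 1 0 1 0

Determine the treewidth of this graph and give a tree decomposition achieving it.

Treewidth 1.
One such decomposition:
Bags: B1 = {c, g}  B2 = {c, e}  B3 = {d, g}  B4 = {f, g}  B5 = {b, g}  B6 = {a, c}
Tree: B1–B2, B1–B3, B3–B4, B1–B5, B2–B6

Every bag has size at most 2, so the width is 2 − 1 = 1 and tw(G) ≤ 1. Since G has at least one edge (e.g. g–c), it is not an edgeless graph, so tw(G) ≥ 1. Hence tw(G) = 1 exactly.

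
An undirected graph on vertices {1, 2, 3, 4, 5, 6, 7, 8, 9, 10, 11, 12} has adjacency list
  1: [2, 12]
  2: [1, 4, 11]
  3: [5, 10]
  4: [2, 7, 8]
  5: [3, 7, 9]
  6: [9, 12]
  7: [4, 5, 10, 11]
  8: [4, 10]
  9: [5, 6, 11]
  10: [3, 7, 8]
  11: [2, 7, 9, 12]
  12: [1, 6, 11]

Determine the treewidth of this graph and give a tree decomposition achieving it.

Each bag holds 4 vertices, so the decomposition has width 3, which upper-bounds the treewidth. For the lower bound: the 4 vertex sets {3,8,10}, {4}, {7}, {2,5,9,11} are disjoint, each induces a connected subgraph, and every pair is joined by at least one edge of G. Contracting each set to a single vertex therefore yields K_{4} as a minor, and since treewidth is minor-monotone, tw(G) ≥ tw(K_{4}) = 3. The upper and lower bounds meet at 3, so that is the treewidth.

Treewidth 3.
One optimal decomposition is:
Bags: B1 = {3, 4, 8, 10}  B2 = {3, 4, 7, 10}  B3 = {3, 4, 5, 7}  B4 = {2, 4, 5, 7}  B5 = {2, 5, 7, 11}  B6 = {2, 5, 9, 11}  B7 = {1, 2, 9, 11}  B8 = {1, 9, 11, 12}  B9 = {1, 6, 9, 12}
Tree: B1–B2, B2–B3, B3–B4, B4–B5, B5–B6, B6–B7, B7–B8, B8–B9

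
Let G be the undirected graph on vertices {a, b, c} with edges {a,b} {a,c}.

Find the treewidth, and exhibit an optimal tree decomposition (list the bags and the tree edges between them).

Every bag has size at most 2, so the width is 2 − 1 = 1 and tw(G) ≤ 1. Since G has at least one edge (e.g. a–b), it is not an edgeless graph, so tw(G) ≥ 1. Hence tw(G) = 1 exactly.

Treewidth 1.
One optimal decomposition is:
Bags: B1 = {a, b}  B2 = {a, c}
Tree: B1–B2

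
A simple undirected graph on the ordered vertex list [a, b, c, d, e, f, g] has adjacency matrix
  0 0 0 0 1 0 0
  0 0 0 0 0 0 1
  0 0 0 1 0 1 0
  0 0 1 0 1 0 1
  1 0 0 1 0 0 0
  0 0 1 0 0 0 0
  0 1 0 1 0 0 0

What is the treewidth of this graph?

1

A width-1 tree decomposition is:
Bags: B1 = {d, g}  B2 = {b, g}  B3 = {c, d}  B4 = {d, e}  B5 = {a, e}  B6 = {c, f}
Tree: B1–B2, B1–B3, B3–B4, B4–B5, B3–B6
Every bag has size at most 2, so the width is 2 − 1 = 1 and tw(G) ≤ 1. Any graph with an edge has treewidth ≥ 1, and G has the edge g–d. Hence tw(G) = 1 exactly.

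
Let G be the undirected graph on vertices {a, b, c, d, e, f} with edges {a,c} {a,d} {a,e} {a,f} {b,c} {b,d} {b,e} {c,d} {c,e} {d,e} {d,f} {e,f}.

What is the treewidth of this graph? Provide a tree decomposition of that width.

Treewidth 3.
One such decomposition:
Bags: B1 = {a, c, d, e}  B2 = {b, c, d, e}  B3 = {a, d, e, f}
Tree: B1–B2, B1–B3

Every bag has size at most 4, so the width is 4 − 1 = 3 and tw(G) ≤ 3. For the lower bound, the 4 vertices {a, c, d, e} are pairwise adjacent, and any tree decomposition puts a clique entirely inside one bag — forcing width ≥ 3. The upper and lower bounds meet at 3, so that is the treewidth.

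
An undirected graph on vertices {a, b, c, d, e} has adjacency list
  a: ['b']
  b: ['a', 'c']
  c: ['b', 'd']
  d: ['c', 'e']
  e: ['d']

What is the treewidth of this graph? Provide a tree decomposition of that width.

The largest bag has 2 vertices, giving width 1; this decomposition certifies tw(G) ≤ 1. G has an edge, so its treewidth is at least 1. Combining the bounds, tw(G) = 1.

Treewidth 1.
Bags: B1 = {d, e}  B2 = {c, d}  B3 = {b, c}  B4 = {a, b}
Tree: B1–B2, B2–B3, B3–B4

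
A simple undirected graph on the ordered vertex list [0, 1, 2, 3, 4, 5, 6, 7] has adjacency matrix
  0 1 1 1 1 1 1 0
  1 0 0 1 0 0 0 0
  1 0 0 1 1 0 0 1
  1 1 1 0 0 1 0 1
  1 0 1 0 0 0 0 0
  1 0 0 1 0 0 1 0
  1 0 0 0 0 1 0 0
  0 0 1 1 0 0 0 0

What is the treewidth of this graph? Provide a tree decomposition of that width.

Each bag holds 3 vertices, so the decomposition has width 2, which upper-bounds the treewidth. On the other hand G contains the 3-clique {0, 1, 3}. A clique must lie in a single bag of any decomposition, so no decomposition can have width below 2. Therefore the treewidth is 2.

Treewidth 2.
Bags: B1 = {0, 1, 3}  B2 = {0, 2, 3}  B3 = {0, 2, 4}  B4 = {2, 3, 7}  B5 = {0, 3, 5}  B6 = {0, 5, 6}
Tree: B1–B2, B2–B3, B2–B4, B2–B5, B5–B6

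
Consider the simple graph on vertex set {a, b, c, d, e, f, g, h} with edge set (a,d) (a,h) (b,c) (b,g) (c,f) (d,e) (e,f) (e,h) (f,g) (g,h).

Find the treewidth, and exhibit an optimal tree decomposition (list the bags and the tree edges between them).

The largest bag has 3 vertices, giving width 2; this decomposition certifies tw(G) ≤ 2. For the lower bound, G contains the cycle a–d–e–h–a, so G is not a forest; only forests have treewidth ≤ 1, hence tw(G) ≥ 2. Hence tw(G) = 2 exactly.

Treewidth 2.
One such decomposition:
Bags: B1 = {a, d, h}  B2 = {d, e, h}  B3 = {e, g, h}  B4 = {e, f, g}  B5 = {b, f, g}  B6 = {b, c, f}
Tree: B1–B2, B2–B3, B3–B4, B4–B5, B5–B6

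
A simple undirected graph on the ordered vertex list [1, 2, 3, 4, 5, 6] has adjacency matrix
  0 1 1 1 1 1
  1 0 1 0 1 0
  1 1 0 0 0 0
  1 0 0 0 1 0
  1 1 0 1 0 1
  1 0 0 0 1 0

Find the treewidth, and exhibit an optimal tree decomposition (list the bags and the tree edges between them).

Treewidth 2.
One optimal decomposition is:
Bags: B1 = {1, 2, 5}  B2 = {1, 2, 3}  B3 = {1, 4, 5}  B4 = {1, 5, 6}
Tree: B1–B2, B1–B3, B1–B4

Each bag holds 3 vertices, so the decomposition has width 2, which upper-bounds the treewidth. On the other hand G contains the 3-clique {1, 2, 3}. A clique must lie in a single bag of any decomposition, so no decomposition can have width below 2. The upper and lower bounds meet at 2, so that is the treewidth.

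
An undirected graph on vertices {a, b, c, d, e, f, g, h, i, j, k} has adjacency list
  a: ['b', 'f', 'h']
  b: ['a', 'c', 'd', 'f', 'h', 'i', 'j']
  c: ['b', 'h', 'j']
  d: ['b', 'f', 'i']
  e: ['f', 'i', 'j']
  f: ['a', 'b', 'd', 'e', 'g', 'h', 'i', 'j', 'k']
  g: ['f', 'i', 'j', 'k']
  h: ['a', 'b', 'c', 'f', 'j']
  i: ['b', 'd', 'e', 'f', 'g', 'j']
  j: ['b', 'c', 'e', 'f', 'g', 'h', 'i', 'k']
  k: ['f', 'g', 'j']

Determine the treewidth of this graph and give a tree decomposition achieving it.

Treewidth 3.
One optimal decomposition is:
Bags: B1 = {b, f, i, j}  B2 = {e, f, i, j}  B3 = {b, f, h, j}  B4 = {b, c, h, j}  B5 = {a, b, f, h}  B6 = {b, d, f, i}  B7 = {f, g, i, j}  B8 = {f, g, j, k}
Tree: B1–B2, B1–B3, B3–B4, B3–B5, B1–B6, B1–B7, B7–B8

The largest bag has 4 vertices, giving width 3; this decomposition certifies tw(G) ≤ 3. Conversely, {b, c, h, j} is a clique of size 4, and the vertices of any clique must share a bag in every tree decomposition; so some bag has ≥ 4 vertices and tw(G) ≥ 3. Hence tw(G) = 3 exactly.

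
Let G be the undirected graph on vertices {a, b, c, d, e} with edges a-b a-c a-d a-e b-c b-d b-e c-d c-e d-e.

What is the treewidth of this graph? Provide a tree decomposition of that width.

A single bag containing all 5 vertices is trivially a valid decomposition of width 4. On the other hand G contains the 5-clique {a, b, c, d, e}. A clique must lie in a single bag of any decomposition, so no decomposition can have width below 4. Hence tw(G) = 4 exactly.

Treewidth 4.
One optimal decomposition is:
Bags: B1 = {a, b, c, d, e}
Tree: (single bag)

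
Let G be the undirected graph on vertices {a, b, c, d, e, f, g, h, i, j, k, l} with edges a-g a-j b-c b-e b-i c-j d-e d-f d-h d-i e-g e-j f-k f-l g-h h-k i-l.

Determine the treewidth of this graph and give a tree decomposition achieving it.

Each bag holds 4 vertices, so the decomposition has width 3, which upper-bounds the treewidth. For the lower bound: the 4 vertex sets {f,k,l}, {h}, {d}, {b,e,g,i} are disjoint, each induces a connected subgraph, and every pair is joined by at least one edge of G. Contracting each set to a single vertex therefore yields K_{4} as a minor, and since treewidth is minor-monotone, tw(G) ≥ tw(K_{4}) = 3. The upper and lower bounds meet at 3, so that is the treewidth.

Treewidth 3.
One optimal decomposition is:
Bags: B1 = {f, h, k, l}  B2 = {d, f, h, l}  B3 = {d, h, i, l}  B4 = {d, g, h, i}  B5 = {d, e, g, i}  B6 = {b, e, g, i}  B7 = {a, b, e, g}  B8 = {a, b, e, j}  B9 = {a, b, c, j}
Tree: B1–B2, B2–B3, B3–B4, B4–B5, B5–B6, B6–B7, B7–B8, B8–B9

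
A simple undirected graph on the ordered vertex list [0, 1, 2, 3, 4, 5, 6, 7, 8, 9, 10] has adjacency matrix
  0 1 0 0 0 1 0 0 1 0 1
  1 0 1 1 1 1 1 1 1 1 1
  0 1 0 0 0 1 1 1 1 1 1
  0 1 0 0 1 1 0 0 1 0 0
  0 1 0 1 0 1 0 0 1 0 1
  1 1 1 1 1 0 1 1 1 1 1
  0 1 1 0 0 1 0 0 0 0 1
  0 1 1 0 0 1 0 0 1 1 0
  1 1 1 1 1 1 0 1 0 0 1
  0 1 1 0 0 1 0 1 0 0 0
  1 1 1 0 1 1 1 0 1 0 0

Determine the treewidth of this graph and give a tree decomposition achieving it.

Every bag has size at most 5, so the width is 5 − 1 = 4 and tw(G) ≤ 4. On the other hand G contains the 5-clique {0, 1, 5, 8, 10}. A clique must lie in a single bag of any decomposition, so no decomposition can have width below 4. Therefore the treewidth is 4.

Treewidth 4.
One such decomposition:
Bags: B1 = {0, 1, 5, 8, 10}  B2 = {1, 2, 5, 8, 10}  B3 = {1, 4, 5, 8, 10}  B4 = {1, 3, 4, 5, 8}  B5 = {1, 2, 5, 7, 8}  B6 = {1, 2, 5, 6, 10}  B7 = {1, 2, 5, 7, 9}
Tree: B1–B2, B2–B3, B3–B4, B2–B5, B2–B6, B5–B7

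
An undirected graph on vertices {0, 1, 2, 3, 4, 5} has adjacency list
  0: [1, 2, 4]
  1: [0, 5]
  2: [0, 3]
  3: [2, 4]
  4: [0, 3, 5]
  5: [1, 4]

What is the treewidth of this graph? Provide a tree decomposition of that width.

The largest bag has 3 vertices, giving width 2; this decomposition certifies tw(G) ≤ 2. For the lower bound, G contains the cycle 5–1–0–4–5, so G is not a forest; only forests have treewidth ≤ 1, hence tw(G) ≥ 2. The upper and lower bounds meet at 2, so that is the treewidth.

Treewidth 2.
One optimal decomposition is:
Bags: B1 = {1, 4, 5}  B2 = {0, 1, 4}  B3 = {0, 3, 4}  B4 = {0, 2, 3}
Tree: B1–B2, B2–B3, B3–B4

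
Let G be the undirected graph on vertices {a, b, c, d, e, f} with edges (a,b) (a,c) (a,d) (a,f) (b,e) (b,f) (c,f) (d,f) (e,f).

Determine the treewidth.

A width-2 tree decomposition is:
Bags: B1 = {a, c, f}  B2 = {a, b, f}  B3 = {b, e, f}  B4 = {a, d, f}
Tree: B1–B2, B2–B3, B2–B4
The largest bag has 3 vertices, giving width 2; this decomposition certifies tw(G) ≤ 2. For the lower bound, the 3 vertices {b, e, f} are pairwise adjacent, and any tree decomposition puts a clique entirely inside one bag — forcing width ≥ 2. The upper and lower bounds meet at 2, so that is the treewidth.

2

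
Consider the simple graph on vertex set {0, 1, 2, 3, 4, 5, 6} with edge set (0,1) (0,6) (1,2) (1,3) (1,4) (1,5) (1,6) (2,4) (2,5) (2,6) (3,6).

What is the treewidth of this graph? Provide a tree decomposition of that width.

Treewidth 2.
One optimal decomposition is:
Bags: B1 = {1, 2, 6}  B2 = {1, 2, 5}  B3 = {0, 1, 6}  B4 = {1, 2, 4}  B5 = {1, 3, 6}
Tree: B1–B2, B1–B3, B1–B4, B3–B5

The largest bag has 3 vertices, giving width 2; this decomposition certifies tw(G) ≤ 2. On the other hand G contains the 3-clique {0, 1, 6}. A clique must lie in a single bag of any decomposition, so no decomposition can have width below 2. Therefore the treewidth is 2.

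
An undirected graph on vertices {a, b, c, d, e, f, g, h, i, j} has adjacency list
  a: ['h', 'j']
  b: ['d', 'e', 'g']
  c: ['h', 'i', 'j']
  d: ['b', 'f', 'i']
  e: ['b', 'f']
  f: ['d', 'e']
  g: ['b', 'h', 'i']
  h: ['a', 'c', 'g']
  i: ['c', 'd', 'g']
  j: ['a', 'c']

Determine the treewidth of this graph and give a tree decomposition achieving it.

Treewidth 2.
Bags: B1 = {a, h, j}  B2 = {c, h, j}  B3 = {c, g, h}  B4 = {c, g, i}  B5 = {b, g, i}  B6 = {b, d, i}  B7 = {b, d, e}  B8 = {d, e, f}
Tree: B1–B2, B2–B3, B3–B4, B4–B5, B5–B6, B6–B7, B7–B8

Each bag holds 3 vertices, so the decomposition has width 2, which upper-bounds the treewidth. The edges a–j–c–h–a form a cycle, so G is not a tree and its treewidth is at least 2. Hence tw(G) = 2 exactly.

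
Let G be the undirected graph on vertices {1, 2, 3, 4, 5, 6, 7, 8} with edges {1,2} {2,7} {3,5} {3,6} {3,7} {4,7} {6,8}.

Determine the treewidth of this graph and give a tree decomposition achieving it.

Treewidth 1.
Bags: B1 = {3, 6}  B2 = {3, 5}  B3 = {3, 7}  B4 = {2, 7}  B5 = {1, 2}  B6 = {4, 7}  B7 = {6, 8}
Tree: B1–B2, B2–B3, B3–B4, B4–B5, B4–B6, B1–B7

Each bag holds 2 vertices, so the decomposition has width 1, which upper-bounds the treewidth. G has an edge, so its treewidth is at least 1. The upper and lower bounds meet at 1, so that is the treewidth.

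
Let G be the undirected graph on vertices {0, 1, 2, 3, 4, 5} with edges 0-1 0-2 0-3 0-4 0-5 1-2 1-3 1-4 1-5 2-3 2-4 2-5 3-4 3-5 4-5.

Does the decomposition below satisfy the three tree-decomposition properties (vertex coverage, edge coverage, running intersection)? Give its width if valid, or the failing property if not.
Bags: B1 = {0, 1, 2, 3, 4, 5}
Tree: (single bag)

Checking the three conditions: (i) the bags cover all of {0, 1, 2, 3, 4, 5}; (ii) for each edge, some bag contains both endpoints; (iii) the bags containing any fixed vertex form a subtree. All hold, so the decomposition is valid with width 6 − 1 = 5.

Yes; width 5.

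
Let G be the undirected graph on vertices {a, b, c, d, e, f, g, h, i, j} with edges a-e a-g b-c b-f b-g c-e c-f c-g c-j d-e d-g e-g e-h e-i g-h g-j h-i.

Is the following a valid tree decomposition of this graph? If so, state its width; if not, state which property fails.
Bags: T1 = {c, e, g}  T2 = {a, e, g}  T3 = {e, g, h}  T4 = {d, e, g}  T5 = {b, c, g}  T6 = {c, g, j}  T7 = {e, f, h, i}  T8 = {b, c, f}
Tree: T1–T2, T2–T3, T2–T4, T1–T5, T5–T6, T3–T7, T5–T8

No — bags containing vertex f are not connected in the tree.

A tree decomposition must satisfy three properties: every vertex lies in some bag; for every edge, both endpoints lie together in some bag; and for every vertex, the bags containing it form a connected subtree. Here bags containing vertex f are not connected in the tree, so the decomposition is invalid.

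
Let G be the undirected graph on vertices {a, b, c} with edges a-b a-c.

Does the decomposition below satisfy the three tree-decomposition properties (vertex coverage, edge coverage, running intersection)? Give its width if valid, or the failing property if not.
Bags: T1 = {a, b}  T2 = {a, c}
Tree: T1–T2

Vertex coverage: the bags together contain {a, b, c}, the full vertex set. Edge coverage: each edge of G has both endpoints in at least one bag. Running intersection: for every vertex, the bags containing it form a connected subtree. All three properties hold, so this is a valid tree decomposition of width max|bag| − 1 = 1, and hence tw(G) ≤ 1.

Yes; width 1.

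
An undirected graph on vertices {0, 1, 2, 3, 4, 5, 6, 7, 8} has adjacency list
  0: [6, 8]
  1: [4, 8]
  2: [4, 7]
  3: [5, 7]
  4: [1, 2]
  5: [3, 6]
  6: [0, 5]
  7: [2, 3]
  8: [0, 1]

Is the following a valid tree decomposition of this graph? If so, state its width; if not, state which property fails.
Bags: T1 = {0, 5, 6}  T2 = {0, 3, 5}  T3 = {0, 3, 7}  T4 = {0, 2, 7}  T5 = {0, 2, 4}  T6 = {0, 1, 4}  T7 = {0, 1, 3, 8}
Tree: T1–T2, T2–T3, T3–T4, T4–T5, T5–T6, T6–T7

A tree decomposition must satisfy three properties: every vertex lies in some bag; for every edge, both endpoints lie together in some bag; and for every vertex, the bags containing it form a connected subtree. Here bags containing vertex 3 are not connected in the tree, so the decomposition is invalid.

No — bags containing vertex 3 are not connected in the tree.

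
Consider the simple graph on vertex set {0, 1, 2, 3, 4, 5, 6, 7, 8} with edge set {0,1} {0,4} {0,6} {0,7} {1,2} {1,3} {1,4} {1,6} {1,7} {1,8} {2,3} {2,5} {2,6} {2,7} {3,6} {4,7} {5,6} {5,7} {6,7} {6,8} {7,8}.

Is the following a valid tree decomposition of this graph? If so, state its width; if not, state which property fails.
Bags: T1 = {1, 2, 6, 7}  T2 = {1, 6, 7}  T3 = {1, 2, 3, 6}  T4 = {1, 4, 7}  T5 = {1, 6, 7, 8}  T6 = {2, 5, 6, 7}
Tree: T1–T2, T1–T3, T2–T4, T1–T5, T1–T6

A tree decomposition must satisfy three properties: every vertex lies in some bag; for every edge, both endpoints lie together in some bag; and for every vertex, the bags containing it form a connected subtree. Here vertex 0 appears in no bag, so the decomposition is invalid.

No — vertex 0 appears in no bag.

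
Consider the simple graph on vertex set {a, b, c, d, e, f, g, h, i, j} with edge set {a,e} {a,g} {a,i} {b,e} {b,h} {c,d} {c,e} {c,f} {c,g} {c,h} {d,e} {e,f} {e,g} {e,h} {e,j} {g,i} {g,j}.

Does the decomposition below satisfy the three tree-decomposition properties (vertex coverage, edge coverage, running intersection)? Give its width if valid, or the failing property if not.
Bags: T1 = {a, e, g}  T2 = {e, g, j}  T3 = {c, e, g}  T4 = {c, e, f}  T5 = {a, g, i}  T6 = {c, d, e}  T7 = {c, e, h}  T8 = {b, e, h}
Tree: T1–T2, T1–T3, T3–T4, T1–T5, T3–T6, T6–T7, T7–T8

Every vertex of G appears in some bag (union = {a, b, c, d, e, f, g, h, i, j}); every edge is covered by a bag; and for each vertex v the set of bags containing v is connected in the bag tree. The decomposition is therefore valid. The largest bag has 3 vertices, so the width is 2.

Yes; width 2.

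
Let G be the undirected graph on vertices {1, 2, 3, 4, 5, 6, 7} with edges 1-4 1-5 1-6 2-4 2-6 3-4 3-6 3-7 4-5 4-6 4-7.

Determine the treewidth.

2

A width-2 tree decomposition is:
Bags: B1 = {1, 4, 6}  B2 = {3, 4, 6}  B3 = {3, 4, 7}  B4 = {2, 4, 6}  B5 = {1, 4, 5}
Tree: B1–B2, B2–B3, B1–B4, B1–B5
The largest bag has 3 vertices, giving width 2; this decomposition certifies tw(G) ≤ 2. Conversely, {1, 4, 5} is a clique of size 3, and the vertices of any clique must share a bag in every tree decomposition; so some bag has ≥ 3 vertices and tw(G) ≥ 2. Hence tw(G) = 2 exactly.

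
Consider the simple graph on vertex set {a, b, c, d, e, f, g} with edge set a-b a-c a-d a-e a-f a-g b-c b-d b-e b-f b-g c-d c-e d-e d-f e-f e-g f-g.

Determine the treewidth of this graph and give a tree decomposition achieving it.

Each bag holds 5 vertices, so the decomposition has width 4, which upper-bounds the treewidth. On the other hand G contains the 5-clique {a, b, c, d, e}. A clique must lie in a single bag of any decomposition, so no decomposition can have width below 4. Therefore the treewidth is 4.

Treewidth 4.
One such decomposition:
Bags: B1 = {a, b, e, f, g}  B2 = {a, b, d, e, f}  B3 = {a, b, c, d, e}
Tree: B1–B2, B2–B3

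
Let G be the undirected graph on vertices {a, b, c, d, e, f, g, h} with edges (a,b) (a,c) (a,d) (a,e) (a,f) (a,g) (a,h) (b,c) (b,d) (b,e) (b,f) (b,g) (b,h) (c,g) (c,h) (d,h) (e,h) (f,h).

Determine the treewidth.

A width-3 tree decomposition is:
Bags: B1 = {a, b, c, h}  B2 = {a, b, e, h}  B3 = {a, b, d, h}  B4 = {a, b, c, g}  B5 = {a, b, f, h}
Tree: B1–B2, B2–B3, B1–B4, B3–B5
Each bag holds 4 vertices, so the decomposition has width 3, which upper-bounds the treewidth. On the other hand G contains the 4-clique {a, b, c, g}. A clique must lie in a single bag of any decomposition, so no decomposition can have width below 3. Therefore the treewidth is 3.

3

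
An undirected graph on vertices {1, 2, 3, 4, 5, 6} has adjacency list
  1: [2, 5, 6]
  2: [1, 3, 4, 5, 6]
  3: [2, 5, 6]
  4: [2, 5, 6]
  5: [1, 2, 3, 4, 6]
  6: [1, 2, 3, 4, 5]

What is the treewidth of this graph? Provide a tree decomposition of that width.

Treewidth 3.
One such decomposition:
Bags: B1 = {1, 2, 5, 6}  B2 = {2, 4, 5, 6}  B3 = {2, 3, 5, 6}
Tree: B1–B2, B1–B3

Every bag has size at most 4, so the width is 4 − 1 = 3 and tw(G) ≤ 3. On the other hand G contains the 4-clique {1, 2, 5, 6}. A clique must lie in a single bag of any decomposition, so no decomposition can have width below 3. Combining the bounds, tw(G) = 3.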